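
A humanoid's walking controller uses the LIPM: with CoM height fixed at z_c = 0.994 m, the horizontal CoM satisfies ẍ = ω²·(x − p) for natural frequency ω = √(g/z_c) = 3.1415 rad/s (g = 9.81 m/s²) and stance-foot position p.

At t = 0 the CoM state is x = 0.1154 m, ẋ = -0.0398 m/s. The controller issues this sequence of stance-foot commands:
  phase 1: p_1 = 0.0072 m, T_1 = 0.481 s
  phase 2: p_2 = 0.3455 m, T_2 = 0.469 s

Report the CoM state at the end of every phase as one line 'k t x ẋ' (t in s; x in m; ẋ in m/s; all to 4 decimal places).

1 0.4810 0.2370 0.6381
2 0.9500 0.5162 0.7606

phase 1: p=0.0072, T=0.481, ωT=1.511062, cosh=2.376107, sinh=2.155431; start (x,ẋ)=(0.115400, -0.039800) → end (x,ẋ)=(0.236987, 0.638084)
phase 2: p=0.3455, T=0.469, ωT=1.473364, cosh=2.296521, sinh=2.067367; start (x,ẋ)=(0.236987, 0.638084) → end (x,ẋ)=(0.516211, 0.760624)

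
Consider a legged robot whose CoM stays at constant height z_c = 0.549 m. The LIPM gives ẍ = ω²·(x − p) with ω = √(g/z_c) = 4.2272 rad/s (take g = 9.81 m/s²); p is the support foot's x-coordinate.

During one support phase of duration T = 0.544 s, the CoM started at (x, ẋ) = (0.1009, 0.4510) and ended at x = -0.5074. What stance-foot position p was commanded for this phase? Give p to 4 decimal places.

ωT = 4.2272·0.544 = 2.299597; cosh(ωT) = 5.035230, sinh(ωT) = 4.934931
x(T) = p + (x₀−p)·cosh(ωT) + (ẋ₀/ω)·sinh(ωT) ⇒ p·(1 − cosh) = x(T) − x₀·cosh − (ẋ₀/ω)·sinh
numerator   = -0.5074 − (0.1009)·5.035230 − (0.4510/4.2272)·4.934931 = -1.541963
denominator = 1 − 5.035230 = -4.035230
p = -1.541963 / -4.035230 = 0.3821

p = 0.3821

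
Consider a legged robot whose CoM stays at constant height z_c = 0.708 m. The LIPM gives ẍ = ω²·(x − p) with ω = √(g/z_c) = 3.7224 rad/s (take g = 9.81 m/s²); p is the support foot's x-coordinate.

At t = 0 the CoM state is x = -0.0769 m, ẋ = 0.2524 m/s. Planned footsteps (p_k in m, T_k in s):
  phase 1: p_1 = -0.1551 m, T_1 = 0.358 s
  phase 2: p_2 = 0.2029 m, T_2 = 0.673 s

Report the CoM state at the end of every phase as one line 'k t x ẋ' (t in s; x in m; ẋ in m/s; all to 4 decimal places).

phase 1: p=-0.1551, T=0.358, ωT=1.332619, cosh=2.027373, sinh=1.763587; start (x,ẋ)=(-0.076900, 0.252400) → end (x,ẋ)=(0.123022, 1.025074)
phase 2: p=0.2029, T=0.673, ωT=2.505175, cosh=6.163683, sinh=6.082021; start (x,ẋ)=(0.123022, 1.025074) → end (x,ẋ)=(1.385423, 4.509814)

1 0.3580 0.1230 1.0251
2 1.0310 1.3854 4.5098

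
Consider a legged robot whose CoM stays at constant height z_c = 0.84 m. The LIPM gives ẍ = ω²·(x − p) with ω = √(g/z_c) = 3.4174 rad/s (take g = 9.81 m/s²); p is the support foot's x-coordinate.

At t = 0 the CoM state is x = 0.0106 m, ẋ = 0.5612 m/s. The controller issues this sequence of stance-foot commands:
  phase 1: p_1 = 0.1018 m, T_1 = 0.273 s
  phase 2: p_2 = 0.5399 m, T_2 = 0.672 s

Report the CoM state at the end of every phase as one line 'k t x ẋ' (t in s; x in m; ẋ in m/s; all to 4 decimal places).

phase 1: p=0.1018, T=0.273, ωT=0.932950, cosh=1.467694, sinh=1.074303; start (x,ẋ)=(0.010600, 0.561200) → end (x,ẋ)=(0.144367, 0.488845)
phase 2: p=0.5399, T=0.672, ωT=2.296493, cosh=5.019937, sinh=4.919326; start (x,ẋ)=(0.144367, 0.488845) → end (x,ẋ)=(-0.741963, -4.195459)

1 0.2730 0.1444 0.4888
2 0.9450 -0.7420 -4.1955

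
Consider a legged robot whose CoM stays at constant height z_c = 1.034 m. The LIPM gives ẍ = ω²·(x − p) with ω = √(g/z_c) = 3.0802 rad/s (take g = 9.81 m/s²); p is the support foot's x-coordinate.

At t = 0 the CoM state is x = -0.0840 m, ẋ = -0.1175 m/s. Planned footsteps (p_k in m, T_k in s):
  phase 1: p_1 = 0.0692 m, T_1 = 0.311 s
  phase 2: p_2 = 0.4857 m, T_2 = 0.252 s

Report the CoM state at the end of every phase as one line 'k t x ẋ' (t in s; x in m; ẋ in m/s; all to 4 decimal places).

phase 1: p=0.0692, T=0.311, ωT=0.957942, cosh=1.495005, sinh=1.111323; start (x,ẋ)=(-0.084000, -0.117500) → end (x,ẋ)=(-0.202228, -0.700082)
phase 2: p=0.4857, T=0.252, ωT=0.776210, cosh=1.316684, sinh=0.856537; start (x,ẋ)=(-0.202228, -0.700082) → end (x,ẋ)=(-0.614761, -2.736751)

1 0.3110 -0.2022 -0.7001
2 0.5630 -0.6148 -2.7368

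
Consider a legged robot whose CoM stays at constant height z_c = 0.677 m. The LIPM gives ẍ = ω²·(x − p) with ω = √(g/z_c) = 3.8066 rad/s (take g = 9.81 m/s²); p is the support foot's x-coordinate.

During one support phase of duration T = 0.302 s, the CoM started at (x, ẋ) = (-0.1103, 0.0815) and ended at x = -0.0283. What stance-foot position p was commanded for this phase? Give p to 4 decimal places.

p = -0.1803

ωT = 3.8066·0.302 = 1.149593; cosh(ωT) = 1.736837, sinh(ωT) = 1.420071
x(T) = p + (x₀−p)·cosh(ωT) + (ẋ₀/ω)·sinh(ωT) ⇒ p·(1 − cosh) = x(T) − x₀·cosh − (ẋ₀/ω)·sinh
numerator   = -0.0283 − (-0.1103)·1.736837 − (0.0815/3.8066)·1.420071 = 0.132869
denominator = 1 − 1.736837 = -0.736837
p = 0.132869 / -0.736837 = -0.1803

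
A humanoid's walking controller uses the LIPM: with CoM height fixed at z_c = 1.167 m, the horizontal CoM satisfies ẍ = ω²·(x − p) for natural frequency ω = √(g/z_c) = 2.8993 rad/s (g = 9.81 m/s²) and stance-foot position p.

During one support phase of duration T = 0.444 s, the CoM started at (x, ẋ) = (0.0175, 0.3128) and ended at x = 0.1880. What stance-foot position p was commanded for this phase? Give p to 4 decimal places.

p = 0.0281

ωT = 2.8993·0.444 = 1.287289; cosh(ωT) = 1.949485, sinh(ωT) = 1.673467
x(T) = p + (x₀−p)·cosh(ωT) + (ẋ₀/ω)·sinh(ωT) ⇒ p·(1 − cosh) = x(T) − x₀·cosh − (ẋ₀/ω)·sinh
numerator   = 0.1880 − (0.0175)·1.949485 − (0.3128/2.8993)·1.673467 = -0.026663
denominator = 1 − 1.949485 = -0.949485
p = -0.026663 / -0.949485 = 0.0281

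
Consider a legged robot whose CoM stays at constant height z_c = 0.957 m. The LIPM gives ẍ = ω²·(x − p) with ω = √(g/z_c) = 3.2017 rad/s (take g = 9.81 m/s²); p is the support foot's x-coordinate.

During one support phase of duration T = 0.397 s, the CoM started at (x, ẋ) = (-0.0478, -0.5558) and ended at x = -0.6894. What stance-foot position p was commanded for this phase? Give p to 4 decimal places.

p = 0.3387

ωT = 3.2017·0.397 = 1.271075; cosh(ωT) = 1.922606, sinh(ωT) = 1.642076
x(T) = p + (x₀−p)·cosh(ωT) + (ẋ₀/ω)·sinh(ωT) ⇒ p·(1 − cosh) = x(T) − x₀·cosh − (ẋ₀/ω)·sinh
numerator   = -0.6894 − (-0.0478)·1.922606 − (-0.5558/3.2017)·1.642076 = -0.312443
denominator = 1 − 1.922606 = -0.922606
p = -0.312443 / -0.922606 = 0.3387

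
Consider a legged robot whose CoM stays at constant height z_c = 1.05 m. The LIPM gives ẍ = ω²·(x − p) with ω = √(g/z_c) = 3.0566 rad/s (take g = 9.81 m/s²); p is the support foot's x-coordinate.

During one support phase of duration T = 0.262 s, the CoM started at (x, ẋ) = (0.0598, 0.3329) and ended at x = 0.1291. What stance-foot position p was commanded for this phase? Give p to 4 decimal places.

p = 0.1413

ωT = 3.0566·0.262 = 0.800829; cosh(ωT) = 1.338172, sinh(ωT) = 0.889215
x(T) = p + (x₀−p)·cosh(ωT) + (ẋ₀/ω)·sinh(ωT) ⇒ p·(1 − cosh) = x(T) − x₀·cosh − (ẋ₀/ω)·sinh
numerator   = 0.1291 − (0.0598)·1.338172 − (0.3329/3.0566)·0.889215 = -0.047769
denominator = 1 − 1.338172 = -0.338172
p = -0.047769 / -0.338172 = 0.1413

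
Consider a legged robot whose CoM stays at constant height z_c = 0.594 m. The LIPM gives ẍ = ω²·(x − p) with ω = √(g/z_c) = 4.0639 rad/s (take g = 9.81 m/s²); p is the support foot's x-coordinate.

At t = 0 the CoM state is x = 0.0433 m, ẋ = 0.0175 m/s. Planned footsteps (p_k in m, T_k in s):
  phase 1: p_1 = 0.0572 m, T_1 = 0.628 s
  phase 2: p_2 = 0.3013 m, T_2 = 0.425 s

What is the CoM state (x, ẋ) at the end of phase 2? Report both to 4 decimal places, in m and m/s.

phase 1: p=0.0572, T=0.628, ωT=2.552129, cosh=6.456159, sinh=6.378243; start (x,ẋ)=(0.043300, 0.017500) → end (x,ẋ)=(-0.005075, -0.247313)
phase 2: p=0.3013, T=0.425, ωT=1.727158, cosh=2.901216, sinh=2.723427; start (x,ẋ)=(-0.005075, -0.247313) → end (x,ẋ)=(-0.753296, -4.108380)

x = -0.7533, ẋ = -4.1084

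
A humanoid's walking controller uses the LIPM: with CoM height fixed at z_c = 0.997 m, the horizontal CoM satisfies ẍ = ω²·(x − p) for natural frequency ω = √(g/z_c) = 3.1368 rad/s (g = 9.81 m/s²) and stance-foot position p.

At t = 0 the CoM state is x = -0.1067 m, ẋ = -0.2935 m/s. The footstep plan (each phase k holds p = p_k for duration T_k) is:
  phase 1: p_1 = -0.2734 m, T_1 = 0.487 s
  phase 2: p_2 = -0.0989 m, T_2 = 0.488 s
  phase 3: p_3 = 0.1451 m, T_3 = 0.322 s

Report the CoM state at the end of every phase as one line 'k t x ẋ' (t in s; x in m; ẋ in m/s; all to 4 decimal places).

phase 1: p=-0.2734, T=0.487, ωT=1.527622, cosh=2.412129, sinh=2.195077; start (x,ẋ)=(-0.106700, -0.293500) → end (x,ẋ)=(-0.076684, 0.439856)
phase 2: p=-0.0989, T=0.488, ωT=1.530758, cosh=2.419026, sinh=2.202655; start (x,ẋ)=(-0.076684, 0.439856) → end (x,ẋ)=(0.263707, 1.217518)
phase 3: p=0.1451, T=0.322, ωT=1.010050, cosh=1.554969, sinh=1.190768; start (x,ẋ)=(0.263707, 1.217518) → end (x,ẋ)=(0.791715, 2.336223)

1 0.4870 -0.0767 0.4399
2 0.9750 0.2637 1.2175
3 1.2970 0.7917 2.3362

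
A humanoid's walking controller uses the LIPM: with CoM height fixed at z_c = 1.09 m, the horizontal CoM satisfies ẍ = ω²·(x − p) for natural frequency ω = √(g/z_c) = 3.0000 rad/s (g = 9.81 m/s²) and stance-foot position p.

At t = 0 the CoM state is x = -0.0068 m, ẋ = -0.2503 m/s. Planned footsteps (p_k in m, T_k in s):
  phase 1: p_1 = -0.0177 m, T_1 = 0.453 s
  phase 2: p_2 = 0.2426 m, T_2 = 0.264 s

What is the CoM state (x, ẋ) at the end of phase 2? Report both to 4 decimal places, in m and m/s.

x = -0.4099, ẋ = -1.6366

phase 1: p=-0.0177, T=0.453, ωT=1.359000, cosh=2.074608, sinh=1.817691; start (x,ẋ)=(-0.006800, -0.250300) → end (x,ẋ)=(-0.146743, -0.459836)
phase 2: p=0.2426, T=0.264, ωT=0.792000, cosh=1.330373, sinh=0.877435; start (x,ẋ)=(-0.146743, -0.459836) → end (x,ẋ)=(-0.409863, -1.636622)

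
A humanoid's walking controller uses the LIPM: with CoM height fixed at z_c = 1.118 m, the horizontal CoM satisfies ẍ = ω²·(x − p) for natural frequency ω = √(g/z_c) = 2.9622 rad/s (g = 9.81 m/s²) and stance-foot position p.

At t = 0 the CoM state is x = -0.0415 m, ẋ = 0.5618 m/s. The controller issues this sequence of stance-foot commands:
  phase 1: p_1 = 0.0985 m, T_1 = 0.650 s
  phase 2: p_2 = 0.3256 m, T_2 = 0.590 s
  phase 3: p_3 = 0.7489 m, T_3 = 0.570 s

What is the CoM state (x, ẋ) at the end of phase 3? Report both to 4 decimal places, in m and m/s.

x = 1.3224, ẋ = 1.9566

phase 1: p=0.0985, T=0.650, ωT=1.925430, cosh=3.501955, sinh=3.356142; start (x,ẋ)=(-0.041500, 0.561800) → end (x,ẋ)=(0.244740, 0.575579)
phase 2: p=0.3256, T=0.590, ωT=1.747698, cosh=2.957773, sinh=2.783598; start (x,ẋ)=(0.244740, 0.575579) → end (x,ẋ)=(0.627310, 1.035695)
phase 3: p=0.7489, T=0.570, ωT=1.688454, cosh=2.797957, sinh=2.613152; start (x,ẋ)=(0.627310, 1.035695) → end (x,ẋ)=(1.322351, 1.956639)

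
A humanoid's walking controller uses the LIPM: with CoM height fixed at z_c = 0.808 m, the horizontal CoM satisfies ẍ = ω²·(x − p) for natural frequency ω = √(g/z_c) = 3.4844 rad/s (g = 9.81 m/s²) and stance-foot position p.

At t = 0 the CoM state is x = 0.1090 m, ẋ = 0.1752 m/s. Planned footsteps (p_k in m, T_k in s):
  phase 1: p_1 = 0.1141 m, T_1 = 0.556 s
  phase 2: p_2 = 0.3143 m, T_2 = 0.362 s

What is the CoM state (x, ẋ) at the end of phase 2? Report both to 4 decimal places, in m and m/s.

phase 1: p=0.1141, T=0.556, ωT=1.937326, cosh=3.542130, sinh=3.398041; start (x,ẋ)=(0.109000, 0.175200) → end (x,ẋ)=(0.266893, 0.560196)
phase 2: p=0.3143, T=0.362, ωT=1.261353, cosh=1.906732, sinh=1.623462; start (x,ẋ)=(0.266893, 0.560196) → end (x,ẋ)=(0.484916, 0.799973)

x = 0.4849, ẋ = 0.8000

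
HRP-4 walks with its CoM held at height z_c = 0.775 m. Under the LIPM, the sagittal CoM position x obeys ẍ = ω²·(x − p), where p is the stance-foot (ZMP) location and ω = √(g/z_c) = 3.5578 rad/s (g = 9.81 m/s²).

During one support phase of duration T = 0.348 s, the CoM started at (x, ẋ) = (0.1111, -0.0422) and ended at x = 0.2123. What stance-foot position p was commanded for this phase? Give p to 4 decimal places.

ωT = 3.5578·0.348 = 1.238114; cosh(ωT) = 1.869517, sinh(ωT) = 1.579587
x(T) = p + (x₀−p)·cosh(ωT) + (ẋ₀/ω)·sinh(ωT) ⇒ p·(1 − cosh) = x(T) − x₀·cosh − (ẋ₀/ω)·sinh
numerator   = 0.2123 − (0.1111)·1.869517 − (-0.0422/3.5578)·1.579587 = 0.023333
denominator = 1 − 1.869517 = -0.869517
p = 0.023333 / -0.869517 = -0.0268

p = -0.0268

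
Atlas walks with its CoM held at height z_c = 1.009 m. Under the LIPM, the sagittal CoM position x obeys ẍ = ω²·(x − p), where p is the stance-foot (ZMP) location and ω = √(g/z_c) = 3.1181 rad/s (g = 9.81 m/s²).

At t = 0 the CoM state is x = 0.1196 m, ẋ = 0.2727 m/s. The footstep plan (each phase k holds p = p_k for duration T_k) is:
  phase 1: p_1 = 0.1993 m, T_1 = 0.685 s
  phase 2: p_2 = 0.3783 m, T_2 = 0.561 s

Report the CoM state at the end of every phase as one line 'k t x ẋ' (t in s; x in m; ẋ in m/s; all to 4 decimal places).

phase 1: p=0.1993, T=0.685, ωT=2.135899, cosh=4.291393, sinh=4.173255; start (x,ẋ)=(0.119600, 0.272700) → end (x,ẋ)=(0.222257, 0.133157)
phase 2: p=0.3783, T=0.561, ωT=1.749254, cosh=2.962108, sinh=2.788204; start (x,ẋ)=(0.222257, 0.133157) → end (x,ẋ)=(0.035152, -0.962200)

1 0.6850 0.2223 0.1332
2 1.2460 0.0352 -0.9622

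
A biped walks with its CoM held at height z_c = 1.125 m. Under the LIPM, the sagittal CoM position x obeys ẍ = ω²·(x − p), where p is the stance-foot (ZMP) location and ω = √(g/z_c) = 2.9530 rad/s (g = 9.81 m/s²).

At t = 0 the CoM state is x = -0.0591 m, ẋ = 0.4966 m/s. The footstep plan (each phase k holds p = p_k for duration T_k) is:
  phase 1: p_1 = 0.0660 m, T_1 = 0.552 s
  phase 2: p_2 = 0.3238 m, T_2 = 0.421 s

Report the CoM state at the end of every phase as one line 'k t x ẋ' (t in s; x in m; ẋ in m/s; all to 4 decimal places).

phase 1: p=0.0660, T=0.552, ωT=1.630056, cosh=2.650040, sinh=2.454121; start (x,ẋ)=(-0.059100, 0.496600) → end (x,ẋ)=(0.147185, 0.409408)
phase 2: p=0.3238, T=0.421, ωT=1.243213, cosh=1.877595, sinh=1.589139; start (x,ẋ)=(0.147185, 0.409408) → end (x,ẋ)=(0.212508, -0.060107)

1 0.5520 0.1472 0.4094
2 0.9730 0.2125 -0.0601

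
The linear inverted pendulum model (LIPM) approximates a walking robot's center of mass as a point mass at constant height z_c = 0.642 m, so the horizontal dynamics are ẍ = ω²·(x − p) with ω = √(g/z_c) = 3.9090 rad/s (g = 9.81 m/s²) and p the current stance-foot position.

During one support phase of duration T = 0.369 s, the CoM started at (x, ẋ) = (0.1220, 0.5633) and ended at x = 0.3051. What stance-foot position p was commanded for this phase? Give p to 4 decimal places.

ωT = 3.9090·0.369 = 1.442421; cosh(ωT) = 2.233641, sinh(ωT) = 1.997286
x(T) = p + (x₀−p)·cosh(ωT) + (ẋ₀/ω)·sinh(ωT) ⇒ p·(1 − cosh) = x(T) − x₀·cosh − (ẋ₀/ω)·sinh
numerator   = 0.3051 − (0.1220)·2.233641 − (0.5633/3.9090)·1.997286 = -0.255220
denominator = 1 − 2.233641 = -1.233641
p = -0.255220 / -1.233641 = 0.2069

p = 0.2069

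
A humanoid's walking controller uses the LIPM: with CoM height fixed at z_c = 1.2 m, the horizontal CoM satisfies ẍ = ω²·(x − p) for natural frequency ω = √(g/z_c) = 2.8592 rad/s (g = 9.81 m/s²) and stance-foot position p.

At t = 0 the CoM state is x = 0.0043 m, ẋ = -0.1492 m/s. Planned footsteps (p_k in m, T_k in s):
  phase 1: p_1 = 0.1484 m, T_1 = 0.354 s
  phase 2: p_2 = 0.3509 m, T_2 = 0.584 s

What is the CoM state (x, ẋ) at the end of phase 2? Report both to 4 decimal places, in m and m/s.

phase 1: p=0.1484, T=0.354, ωT=1.012157, cosh=1.557482, sinh=1.194047; start (x,ẋ)=(0.004300, -0.149200) → end (x,ẋ)=(-0.138341, -0.724337)
phase 2: p=0.3509, T=0.584, ωT=1.669773, cosh=2.749625, sinh=2.561336; start (x,ẋ)=(-0.138341, -0.724337) → end (x,ẋ)=(-1.643208, -5.574551)

x = -1.6432, ẋ = -5.5746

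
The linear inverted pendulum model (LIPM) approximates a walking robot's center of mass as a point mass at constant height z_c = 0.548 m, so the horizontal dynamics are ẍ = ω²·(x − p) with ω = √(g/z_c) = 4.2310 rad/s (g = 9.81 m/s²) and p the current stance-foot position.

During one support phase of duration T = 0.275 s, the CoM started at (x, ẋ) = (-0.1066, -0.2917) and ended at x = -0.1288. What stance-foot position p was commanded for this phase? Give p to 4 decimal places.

p = -0.2089

ωT = 4.2310·0.275 = 1.163525; cosh(ωT) = 1.756790, sinh(ωT) = 1.444407
x(T) = p + (x₀−p)·cosh(ωT) + (ẋ₀/ω)·sinh(ωT) ⇒ p·(1 − cosh) = x(T) − x₀·cosh − (ẋ₀/ω)·sinh
numerator   = -0.1288 − (-0.1066)·1.756790 − (-0.2917/4.2310)·1.444407 = 0.158056
denominator = 1 − 1.756790 = -0.756790
p = 0.158056 / -0.756790 = -0.2089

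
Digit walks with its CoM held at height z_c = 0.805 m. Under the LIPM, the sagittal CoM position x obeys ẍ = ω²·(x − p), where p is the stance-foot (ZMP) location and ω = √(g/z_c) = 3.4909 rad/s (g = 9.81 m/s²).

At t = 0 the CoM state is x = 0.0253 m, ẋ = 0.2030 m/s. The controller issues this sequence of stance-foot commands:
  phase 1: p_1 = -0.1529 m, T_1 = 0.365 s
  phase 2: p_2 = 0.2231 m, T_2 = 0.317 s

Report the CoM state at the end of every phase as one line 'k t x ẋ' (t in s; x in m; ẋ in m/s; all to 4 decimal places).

phase 1: p=-0.1529, T=0.365, ωT=1.274178, cosh=1.927712, sinh=1.648051; start (x,ẋ)=(0.025300, 0.203000) → end (x,ẋ)=(0.286454, 1.416542)
phase 2: p=0.2231, T=0.317, ωT=1.106615, cosh=1.677391, sinh=1.346715; start (x,ẋ)=(0.286454, 1.416542) → end (x,ẋ)=(0.875842, 2.673940)

1 0.3650 0.2865 1.4165
2 0.6820 0.8758 2.6739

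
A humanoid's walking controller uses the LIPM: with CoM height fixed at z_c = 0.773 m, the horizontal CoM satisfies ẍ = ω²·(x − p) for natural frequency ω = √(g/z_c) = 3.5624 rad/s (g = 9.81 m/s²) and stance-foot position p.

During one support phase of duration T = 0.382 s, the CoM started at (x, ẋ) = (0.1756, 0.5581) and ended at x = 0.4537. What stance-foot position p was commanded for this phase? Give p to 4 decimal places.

ωT = 3.5624·0.382 = 1.360837; cosh(ωT) = 2.077951, sinh(ωT) = 1.821504
x(T) = p + (x₀−p)·cosh(ωT) + (ẋ₀/ω)·sinh(ωT) ⇒ p·(1 − cosh) = x(T) − x₀·cosh − (ẋ₀/ω)·sinh
numerator   = 0.4537 − (0.1756)·2.077951 − (0.5581/3.5624)·1.821504 = -0.196552
denominator = 1 − 2.077951 = -1.077951
p = -0.196552 / -1.077951 = 0.1823

p = 0.1823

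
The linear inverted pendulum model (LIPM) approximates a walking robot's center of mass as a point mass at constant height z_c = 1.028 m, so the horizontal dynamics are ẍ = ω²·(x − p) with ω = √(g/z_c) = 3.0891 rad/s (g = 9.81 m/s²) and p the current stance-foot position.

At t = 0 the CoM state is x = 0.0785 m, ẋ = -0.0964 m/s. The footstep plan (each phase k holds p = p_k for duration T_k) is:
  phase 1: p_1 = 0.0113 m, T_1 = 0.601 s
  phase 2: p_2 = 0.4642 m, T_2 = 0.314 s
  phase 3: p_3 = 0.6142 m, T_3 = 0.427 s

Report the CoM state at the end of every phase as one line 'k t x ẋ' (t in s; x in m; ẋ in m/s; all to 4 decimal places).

phase 1: p=0.0113, T=0.601, ωT=1.856549, cosh=3.278909, sinh=3.122698; start (x,ẋ)=(0.078500, -0.096400) → end (x,ẋ)=(0.134194, 0.332146)
phase 2: p=0.4642, T=0.314, ωT=0.969977, cosh=1.508488, sinh=1.129397; start (x,ẋ)=(0.134194, 0.332146) → end (x,ẋ)=(0.087825, -0.650292)
phase 3: p=0.6142, T=0.427, ωT=1.319046, cosh=2.003621, sinh=1.736230; start (x,ẋ)=(0.087825, -0.650292) → end (x,ẋ)=(-0.805952, -4.126090)

1 0.6010 0.1342 0.3321
2 0.9150 0.0878 -0.6503
3 1.3420 -0.8060 -4.1261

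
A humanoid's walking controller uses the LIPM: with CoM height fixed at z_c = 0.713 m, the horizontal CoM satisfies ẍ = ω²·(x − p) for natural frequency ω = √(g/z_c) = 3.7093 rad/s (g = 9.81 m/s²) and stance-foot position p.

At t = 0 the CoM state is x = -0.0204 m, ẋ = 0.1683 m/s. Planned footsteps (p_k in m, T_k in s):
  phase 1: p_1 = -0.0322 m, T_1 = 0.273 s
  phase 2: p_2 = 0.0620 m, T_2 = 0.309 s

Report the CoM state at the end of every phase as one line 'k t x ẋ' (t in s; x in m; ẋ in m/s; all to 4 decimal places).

1 0.2730 0.0404 0.3145
2 0.5820 0.1445 0.4314

phase 1: p=-0.0322, T=0.273, ωT=1.012639, cosh=1.558058, sinh=1.194798; start (x,ẋ)=(-0.020400, 0.168300) → end (x,ẋ)=(0.040396, 0.314517)
phase 2: p=0.0620, T=0.309, ωT=1.146174, cosh=1.731991, sinh=1.414141; start (x,ẋ)=(0.040396, 0.314517) → end (x,ẋ)=(0.144489, 0.431418)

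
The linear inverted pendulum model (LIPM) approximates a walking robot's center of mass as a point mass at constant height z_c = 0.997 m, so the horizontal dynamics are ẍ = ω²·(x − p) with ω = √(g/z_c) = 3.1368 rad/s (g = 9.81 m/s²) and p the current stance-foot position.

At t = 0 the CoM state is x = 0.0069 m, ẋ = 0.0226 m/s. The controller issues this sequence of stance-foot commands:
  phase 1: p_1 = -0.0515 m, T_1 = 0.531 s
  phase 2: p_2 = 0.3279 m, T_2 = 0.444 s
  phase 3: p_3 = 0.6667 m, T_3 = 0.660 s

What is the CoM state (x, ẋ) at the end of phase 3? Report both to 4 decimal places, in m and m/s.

phase 1: p=-0.0515, T=0.531, ωT=1.665641, cosh=2.739065, sinh=2.549996; start (x,ẋ)=(0.006900, 0.022600) → end (x,ẋ)=(0.126834, 0.529034)
phase 2: p=0.3279, T=0.444, ωT=1.392739, cosh=2.137128, sinh=1.888734; start (x,ẋ)=(0.126834, 0.529034) → end (x,ẋ)=(0.216738, -0.060620)
phase 3: p=0.6667, T=0.660, ωT=2.070288, cosh=4.026628, sinh=3.900478; start (x,ẋ)=(0.216738, -0.060620) → end (x,ẋ)=(-1.220507, -5.749384)

x = -1.2205, ẋ = -5.7494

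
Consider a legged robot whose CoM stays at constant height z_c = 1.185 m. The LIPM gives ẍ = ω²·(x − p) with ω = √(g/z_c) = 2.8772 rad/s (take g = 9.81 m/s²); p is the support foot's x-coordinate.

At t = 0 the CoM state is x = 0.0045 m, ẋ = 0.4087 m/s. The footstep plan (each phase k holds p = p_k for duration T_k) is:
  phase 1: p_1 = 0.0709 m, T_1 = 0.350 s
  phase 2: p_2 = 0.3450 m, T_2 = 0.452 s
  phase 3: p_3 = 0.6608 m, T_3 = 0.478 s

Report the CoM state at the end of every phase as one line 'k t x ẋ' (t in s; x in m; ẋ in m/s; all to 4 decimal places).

1 0.3500 0.1364 0.4075
2 0.8020 0.1743 -0.2167
3 1.2800 -0.5026 -3.0482

phase 1: p=0.0709, T=0.350, ωT=1.007020, cosh=1.551369, sinh=1.186063; start (x,ẋ)=(0.004500, 0.408700) → end (x,ẋ)=(0.136367, 0.407452)
phase 2: p=0.3450, T=0.452, ωT=1.300494, cosh=1.971754, sinh=1.699357; start (x,ẋ)=(0.136367, 0.407452) → end (x,ẋ)=(0.174279, -0.216695)
phase 3: p=0.6608, T=0.478, ωT=1.375302, cosh=2.104517, sinh=1.851753; start (x,ẋ)=(0.174279, -0.216695) → end (x,ẋ)=(-0.502555, -3.048154)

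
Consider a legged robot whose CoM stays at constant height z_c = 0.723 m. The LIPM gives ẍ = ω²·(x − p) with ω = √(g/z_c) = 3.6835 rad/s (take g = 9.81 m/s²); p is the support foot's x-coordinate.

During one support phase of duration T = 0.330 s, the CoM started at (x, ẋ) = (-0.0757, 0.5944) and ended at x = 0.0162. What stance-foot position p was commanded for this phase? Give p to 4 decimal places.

p = 0.1116

ωT = 3.6835·0.330 = 1.215555; cosh(ωT) = 1.834355, sinh(ωT) = 1.537810
x(T) = p + (x₀−p)·cosh(ωT) + (ẋ₀/ω)·sinh(ωT) ⇒ p·(1 − cosh) = x(T) − x₀·cosh − (ẋ₀/ω)·sinh
numerator   = 0.0162 − (-0.0757)·1.834355 − (0.5944/3.6835)·1.537810 = -0.093093
denominator = 1 − 1.834355 = -0.834355
p = -0.093093 / -0.834355 = 0.1116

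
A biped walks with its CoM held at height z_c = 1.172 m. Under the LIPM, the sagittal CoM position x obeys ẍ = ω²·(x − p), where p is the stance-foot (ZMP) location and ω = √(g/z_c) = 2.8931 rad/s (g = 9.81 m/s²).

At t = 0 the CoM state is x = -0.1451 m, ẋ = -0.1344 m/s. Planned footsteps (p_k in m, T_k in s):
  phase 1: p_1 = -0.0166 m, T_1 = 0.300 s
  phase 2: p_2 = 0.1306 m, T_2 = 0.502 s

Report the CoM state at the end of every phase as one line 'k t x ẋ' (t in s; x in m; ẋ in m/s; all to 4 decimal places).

phase 1: p=-0.0166, T=0.300, ωT=0.867930, cosh=1.400897, sinh=0.981078; start (x,ẋ)=(-0.145100, -0.134400) → end (x,ẋ)=(-0.242192, -0.553009)
phase 2: p=0.1306, T=0.502, ωT=1.452336, cosh=2.253554, sinh=2.019531; start (x,ẋ)=(-0.242192, -0.553009) → end (x,ẋ)=(-1.095535, -3.424349)

1 0.3000 -0.2422 -0.5530
2 0.8020 -1.0955 -3.4243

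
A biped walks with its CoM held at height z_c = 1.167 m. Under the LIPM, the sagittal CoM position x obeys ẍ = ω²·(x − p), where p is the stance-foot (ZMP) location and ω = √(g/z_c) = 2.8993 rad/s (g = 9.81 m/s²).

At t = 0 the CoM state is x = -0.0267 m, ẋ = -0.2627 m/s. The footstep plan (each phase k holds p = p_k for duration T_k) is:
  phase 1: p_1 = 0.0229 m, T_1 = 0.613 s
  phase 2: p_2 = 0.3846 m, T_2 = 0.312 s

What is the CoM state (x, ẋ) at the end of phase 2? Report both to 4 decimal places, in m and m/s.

phase 1: p=0.0229, T=0.613, ωT=1.777271, cosh=3.041397, sinh=2.872298; start (x,ẋ)=(-0.026700, -0.262700) → end (x,ẋ)=(-0.388207, -1.212027)
phase 2: p=0.3846, T=0.312, ωT=0.904582, cosh=1.437805, sinh=1.033093; start (x,ẋ)=(-0.388207, -1.212027) → end (x,ẋ)=(-1.158421, -4.057405)

x = -1.1584, ẋ = -4.0574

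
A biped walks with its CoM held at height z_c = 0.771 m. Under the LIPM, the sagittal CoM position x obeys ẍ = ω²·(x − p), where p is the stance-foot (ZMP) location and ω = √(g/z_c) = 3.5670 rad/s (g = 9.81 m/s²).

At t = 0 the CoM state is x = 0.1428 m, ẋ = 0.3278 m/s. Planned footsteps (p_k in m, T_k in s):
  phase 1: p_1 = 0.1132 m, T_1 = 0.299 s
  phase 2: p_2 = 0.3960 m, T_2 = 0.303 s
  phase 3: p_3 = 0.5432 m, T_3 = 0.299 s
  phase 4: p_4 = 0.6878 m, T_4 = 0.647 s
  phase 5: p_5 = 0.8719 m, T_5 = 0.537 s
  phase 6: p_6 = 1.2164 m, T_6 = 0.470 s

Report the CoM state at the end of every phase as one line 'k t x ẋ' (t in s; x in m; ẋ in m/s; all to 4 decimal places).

phase 1: p=0.1132, T=0.299, ωT=1.066533, cosh=1.624745, sinh=1.280545; start (x,ẋ)=(0.142800, 0.327800) → end (x,ẋ)=(0.278972, 0.667795)
phase 2: p=0.3960, T=0.303, ωT=1.080801, cosh=1.643181, sinh=1.303858; start (x,ẋ)=(0.278972, 0.667795) → end (x,ẋ)=(0.447803, 0.553027)
phase 3: p=0.5432, T=0.299, ωT=1.066533, cosh=1.624745, sinh=1.280545; start (x,ẋ)=(0.447803, 0.553027) → end (x,ẋ)=(0.586740, 0.462783)
phase 4: p=0.6878, T=0.647, ωT=2.307849, cosh=5.076126, sinh=4.976651; start (x,ẋ)=(0.586740, 0.462783) → end (x,ẋ)=(0.820478, 0.555157)
phase 5: p=0.8719, T=0.537, ωT=1.915479, cosh=3.468731, sinh=3.321460; start (x,ẋ)=(0.820478, 0.555157) → end (x,ẋ)=(1.210474, 1.316465)
phase 6: p=1.2164, T=0.470, ωT=1.676490, cosh=2.766893, sinh=2.579863; start (x,ẋ)=(1.210474, 1.316465) → end (x,ẋ)=(2.152148, 3.587984)

1 0.2990 0.2790 0.6678
2 0.6020 0.4478 0.5530
3 0.9010 0.5867 0.4628
4 1.5480 0.8205 0.5552
5 2.0850 1.2105 1.3165
6 2.5550 2.1521 3.5880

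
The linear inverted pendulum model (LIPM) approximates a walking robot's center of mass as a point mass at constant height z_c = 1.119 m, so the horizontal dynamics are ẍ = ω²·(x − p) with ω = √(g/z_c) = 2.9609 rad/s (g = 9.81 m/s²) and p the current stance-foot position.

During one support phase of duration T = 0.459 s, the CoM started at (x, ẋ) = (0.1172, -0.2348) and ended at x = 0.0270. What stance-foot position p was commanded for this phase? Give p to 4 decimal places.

p = 0.0670

ωT = 2.9609·0.459 = 1.359053; cosh(ωT) = 2.074705, sinh(ωT) = 1.817801
x(T) = p + (x₀−p)·cosh(ωT) + (ẋ₀/ω)·sinh(ωT) ⇒ p·(1 − cosh) = x(T) − x₀·cosh − (ẋ₀/ω)·sinh
numerator   = 0.0270 − (0.1172)·2.074705 − (-0.2348/2.9609)·1.817801 = -0.072003
denominator = 1 − 2.074705 = -1.074705
p = -0.072003 / -1.074705 = 0.0670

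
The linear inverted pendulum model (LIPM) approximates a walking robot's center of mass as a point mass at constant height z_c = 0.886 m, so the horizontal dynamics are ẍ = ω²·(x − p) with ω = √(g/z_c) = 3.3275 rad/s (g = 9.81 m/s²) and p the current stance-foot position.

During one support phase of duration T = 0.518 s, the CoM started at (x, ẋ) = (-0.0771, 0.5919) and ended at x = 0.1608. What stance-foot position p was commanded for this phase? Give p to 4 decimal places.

ωT = 3.3275·0.518 = 1.723645; cosh(ωT) = 2.891668, sinh(ωT) = 2.713253
x(T) = p + (x₀−p)·cosh(ωT) + (ẋ₀/ω)·sinh(ωT) ⇒ p·(1 − cosh) = x(T) − x₀·cosh − (ẋ₀/ω)·sinh
numerator   = 0.1608 − (-0.0771)·2.891668 − (0.5919/3.3275)·2.713253 = -0.098889
denominator = 1 − 2.891668 = -1.891668
p = -0.098889 / -1.891668 = 0.0523

p = 0.0523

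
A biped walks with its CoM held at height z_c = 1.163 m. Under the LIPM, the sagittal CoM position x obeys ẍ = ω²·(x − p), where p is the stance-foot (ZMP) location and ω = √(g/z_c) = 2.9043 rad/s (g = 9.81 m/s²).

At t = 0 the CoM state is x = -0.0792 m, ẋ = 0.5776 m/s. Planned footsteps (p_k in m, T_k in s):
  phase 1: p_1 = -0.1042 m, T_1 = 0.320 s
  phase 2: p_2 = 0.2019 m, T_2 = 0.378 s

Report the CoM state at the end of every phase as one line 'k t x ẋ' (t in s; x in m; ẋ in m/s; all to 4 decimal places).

phase 1: p=-0.1042, T=0.320, ωT=0.929376, cosh=1.463864, sinh=1.069064; start (x,ẋ)=(-0.079200, 0.577600) → end (x,ẋ)=(0.145009, 0.923150)
phase 2: p=0.2019, T=0.378, ωT=1.097825, cosh=1.665618, sinh=1.332022; start (x,ẋ)=(0.145009, 0.923150) → end (x,ẋ)=(0.530534, 1.317529)

1 0.3200 0.1450 0.9231
2 0.6980 0.5305 1.3175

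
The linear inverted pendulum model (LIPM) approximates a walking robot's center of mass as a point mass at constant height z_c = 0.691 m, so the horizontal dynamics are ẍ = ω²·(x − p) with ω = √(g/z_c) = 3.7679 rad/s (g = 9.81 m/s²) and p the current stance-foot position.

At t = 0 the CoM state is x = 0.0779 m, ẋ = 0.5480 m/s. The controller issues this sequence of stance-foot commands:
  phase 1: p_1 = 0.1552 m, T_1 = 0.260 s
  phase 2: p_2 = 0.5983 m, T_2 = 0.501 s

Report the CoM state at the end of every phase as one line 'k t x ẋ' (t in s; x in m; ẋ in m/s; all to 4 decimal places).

1 0.2600 0.2041 0.4995
2 0.7610 -0.3054 -3.1047

phase 1: p=0.1552, T=0.260, ωT=0.979654, cosh=1.519488, sinh=1.144047; start (x,ẋ)=(0.077900, 0.548000) → end (x,ẋ)=(0.204133, 0.499466)
phase 2: p=0.5983, T=0.501, ωT=1.887718, cosh=3.377848, sinh=3.226431; start (x,ẋ)=(0.204133, 0.499466) → end (x,ẋ)=(-0.305448, -3.104721)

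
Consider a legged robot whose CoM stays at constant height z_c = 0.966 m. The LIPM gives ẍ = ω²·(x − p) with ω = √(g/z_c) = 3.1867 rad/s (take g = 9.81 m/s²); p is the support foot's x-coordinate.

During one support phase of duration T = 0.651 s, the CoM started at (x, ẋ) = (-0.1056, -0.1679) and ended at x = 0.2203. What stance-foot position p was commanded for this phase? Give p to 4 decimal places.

ωT = 3.1867·0.651 = 2.074542; cosh(ωT) = 4.043256, sinh(ωT) = 3.917642
x(T) = p + (x₀−p)·cosh(ωT) + (ẋ₀/ω)·sinh(ωT) ⇒ p·(1 − cosh) = x(T) − x₀·cosh − (ẋ₀/ω)·sinh
numerator   = 0.2203 − (-0.1056)·4.043256 − (-0.1679/3.1867)·3.917642 = 0.853679
denominator = 1 − 4.043256 = -3.043256
p = 0.853679 / -3.043256 = -0.2805

p = -0.2805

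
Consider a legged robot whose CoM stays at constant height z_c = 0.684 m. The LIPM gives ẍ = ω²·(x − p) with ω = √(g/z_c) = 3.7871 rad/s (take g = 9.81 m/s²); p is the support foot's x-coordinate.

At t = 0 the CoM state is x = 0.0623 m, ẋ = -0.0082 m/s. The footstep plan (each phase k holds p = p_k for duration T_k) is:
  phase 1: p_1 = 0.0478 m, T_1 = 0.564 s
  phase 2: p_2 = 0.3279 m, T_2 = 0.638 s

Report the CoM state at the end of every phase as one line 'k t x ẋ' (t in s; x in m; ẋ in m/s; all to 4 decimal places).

1 0.5640 0.1010 0.1940
2 1.2020 -0.6686 -3.6799

phase 1: p=0.0478, T=0.564, ωT=2.135924, cosh=4.291502, sinh=4.173366; start (x,ẋ)=(0.062300, -0.008200) → end (x,ẋ)=(0.100990, 0.193982)
phase 2: p=0.3279, T=0.638, ωT=2.416170, cosh=5.646065, sinh=5.556802; start (x,ẋ)=(0.100990, 0.193982) → end (x,ẋ)=(-0.668618, -3.679891)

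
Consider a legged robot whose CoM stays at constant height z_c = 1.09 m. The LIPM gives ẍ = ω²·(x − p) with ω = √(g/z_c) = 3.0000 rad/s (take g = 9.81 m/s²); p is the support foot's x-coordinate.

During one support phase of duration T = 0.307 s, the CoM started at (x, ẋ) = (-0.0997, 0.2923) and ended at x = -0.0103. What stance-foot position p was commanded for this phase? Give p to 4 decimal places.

p = -0.0699

ωT = 3.0000·0.307 = 0.921000; cosh(ωT) = 1.454961, sinh(ωT) = 1.056840
x(T) = p + (x₀−p)·cosh(ωT) + (ẋ₀/ω)·sinh(ωT) ⇒ p·(1 − cosh) = x(T) − x₀·cosh − (ẋ₀/ω)·sinh
numerator   = -0.0103 − (-0.0997)·1.454961 − (0.2923/3.0000)·1.056840 = 0.031788
denominator = 1 − 1.454961 = -0.454961
p = 0.031788 / -0.454961 = -0.0699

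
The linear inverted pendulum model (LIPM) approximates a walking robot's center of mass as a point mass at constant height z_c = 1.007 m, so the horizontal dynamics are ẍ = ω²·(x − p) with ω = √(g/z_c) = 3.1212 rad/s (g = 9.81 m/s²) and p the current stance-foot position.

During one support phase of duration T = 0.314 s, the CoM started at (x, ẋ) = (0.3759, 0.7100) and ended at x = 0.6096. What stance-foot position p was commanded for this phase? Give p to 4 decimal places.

p = 0.4272

ωT = 3.1212·0.314 = 0.980057; cosh(ωT) = 1.519949, sinh(ωT) = 1.144659
x(T) = p + (x₀−p)·cosh(ωT) + (ẋ₀/ω)·sinh(ωT) ⇒ p·(1 − cosh) = x(T) − x₀·cosh − (ẋ₀/ω)·sinh
numerator   = 0.6096 − (0.3759)·1.519949 − (0.7100/3.1212)·1.144659 = -0.222132
denominator = 1 − 1.519949 = -0.519949
p = -0.222132 / -0.519949 = 0.4272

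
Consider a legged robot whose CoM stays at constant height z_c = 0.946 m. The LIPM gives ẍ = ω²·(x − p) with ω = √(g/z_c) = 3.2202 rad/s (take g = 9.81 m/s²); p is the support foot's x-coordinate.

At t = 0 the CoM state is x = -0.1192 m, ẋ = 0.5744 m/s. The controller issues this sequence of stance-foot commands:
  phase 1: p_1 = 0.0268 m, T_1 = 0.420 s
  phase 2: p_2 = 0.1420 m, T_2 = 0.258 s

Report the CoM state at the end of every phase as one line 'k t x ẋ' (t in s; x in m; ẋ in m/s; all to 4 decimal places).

1 0.4200 0.0475 0.3366
2 0.6780 0.1101 0.1766

phase 1: p=0.0268, T=0.420, ωT=1.352484, cosh=2.062808, sinh=1.804211; start (x,ẋ)=(-0.119200, 0.574400) → end (x,ẋ)=(0.047454, 0.336629)
phase 2: p=0.1420, T=0.258, ωT=0.830812, cosh=1.365438, sinh=0.929743; start (x,ẋ)=(0.047454, 0.336629) → end (x,ẋ)=(0.110096, 0.176580)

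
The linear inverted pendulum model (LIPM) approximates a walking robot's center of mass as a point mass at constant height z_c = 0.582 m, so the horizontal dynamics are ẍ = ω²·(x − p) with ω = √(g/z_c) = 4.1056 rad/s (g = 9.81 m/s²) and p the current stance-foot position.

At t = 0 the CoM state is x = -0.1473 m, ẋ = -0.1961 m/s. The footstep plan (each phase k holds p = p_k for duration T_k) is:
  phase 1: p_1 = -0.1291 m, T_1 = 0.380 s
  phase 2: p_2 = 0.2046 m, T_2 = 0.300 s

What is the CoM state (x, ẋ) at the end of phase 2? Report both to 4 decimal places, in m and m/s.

x = -0.9529, ẋ = -4.3600

phase 1: p=-0.1291, T=0.380, ωT=1.560128, cosh=2.484770, sinh=2.274661; start (x,ẋ)=(-0.147300, -0.196100) → end (x,ẋ)=(-0.282970, -0.657230)
phase 2: p=0.2046, T=0.300, ωT=1.231680, cosh=1.859392, sinh=1.567590; start (x,ẋ)=(-0.282970, -0.657230) → end (x,ẋ)=(-0.952925, -4.359998)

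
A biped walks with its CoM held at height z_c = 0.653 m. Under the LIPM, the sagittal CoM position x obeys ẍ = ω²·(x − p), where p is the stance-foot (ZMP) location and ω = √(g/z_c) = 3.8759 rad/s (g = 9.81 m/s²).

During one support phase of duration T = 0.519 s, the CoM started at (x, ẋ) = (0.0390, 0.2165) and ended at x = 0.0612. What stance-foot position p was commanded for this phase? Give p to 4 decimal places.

ωT = 3.8759·0.519 = 2.011592; cosh(ωT) = 3.804492, sinh(ωT) = 3.670717
x(T) = p + (x₀−p)·cosh(ωT) + (ẋ₀/ω)·sinh(ωT) ⇒ p·(1 − cosh) = x(T) − x₀·cosh − (ẋ₀/ω)·sinh
numerator   = 0.0612 − (0.0390)·3.804492 − (0.2165/3.8759)·3.670717 = -0.292214
denominator = 1 − 3.804492 = -2.804492
p = -0.292214 / -2.804492 = 0.1042

p = 0.1042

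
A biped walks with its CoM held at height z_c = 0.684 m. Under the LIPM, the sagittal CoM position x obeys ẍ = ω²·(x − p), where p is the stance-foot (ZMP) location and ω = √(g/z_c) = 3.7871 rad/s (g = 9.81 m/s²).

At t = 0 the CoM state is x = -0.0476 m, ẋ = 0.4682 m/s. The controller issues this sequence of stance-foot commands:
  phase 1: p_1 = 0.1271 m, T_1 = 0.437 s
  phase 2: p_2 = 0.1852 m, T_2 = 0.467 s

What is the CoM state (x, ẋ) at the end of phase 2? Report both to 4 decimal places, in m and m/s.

x = -0.7783, ẋ = -3.5744

phase 1: p=0.1271, T=0.437, ωT=1.654963, cosh=2.711992, sinh=2.520893; start (x,ẋ)=(-0.047600, 0.468200) → end (x,ẋ)=(-0.035026, -0.398084)
phase 2: p=0.1852, T=0.467, ωT=1.768576, cosh=3.016537, sinh=2.845961; start (x,ẋ)=(-0.035026, -0.398084) → end (x,ẋ)=(-0.778277, -3.574423)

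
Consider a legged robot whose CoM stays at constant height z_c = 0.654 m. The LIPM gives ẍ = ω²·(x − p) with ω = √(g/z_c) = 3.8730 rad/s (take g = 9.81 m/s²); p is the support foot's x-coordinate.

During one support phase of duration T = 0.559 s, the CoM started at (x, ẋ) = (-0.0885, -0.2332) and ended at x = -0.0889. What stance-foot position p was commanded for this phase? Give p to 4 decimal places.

ωT = 3.8730·0.559 = 2.165007; cosh(ωT) = 4.414706, sinh(ωT) = 4.299957
x(T) = p + (x₀−p)·cosh(ωT) + (ẋ₀/ω)·sinh(ωT) ⇒ p·(1 − cosh) = x(T) − x₀·cosh − (ẋ₀/ω)·sinh
numerator   = -0.0889 − (-0.0885)·4.414706 − (-0.2332/3.8730)·4.299957 = 0.560709
denominator = 1 − 4.414706 = -3.414706
p = 0.560709 / -3.414706 = -0.1642

p = -0.1642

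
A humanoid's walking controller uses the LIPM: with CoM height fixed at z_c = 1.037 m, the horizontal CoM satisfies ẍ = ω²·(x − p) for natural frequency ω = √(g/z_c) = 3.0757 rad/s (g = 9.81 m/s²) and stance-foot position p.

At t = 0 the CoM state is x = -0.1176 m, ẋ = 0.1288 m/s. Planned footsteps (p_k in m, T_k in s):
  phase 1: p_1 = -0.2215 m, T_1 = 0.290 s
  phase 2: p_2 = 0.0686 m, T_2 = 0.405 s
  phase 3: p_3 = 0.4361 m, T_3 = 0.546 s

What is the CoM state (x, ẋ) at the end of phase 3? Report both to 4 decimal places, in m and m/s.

x = 0.0205, ẋ = -1.0239

phase 1: p=-0.2215, T=0.290, ωT=0.891953, cosh=1.424872, sinh=1.015018; start (x,ẋ)=(-0.117600, 0.128800) → end (x,ẋ)=(-0.030950, 0.507888)
phase 2: p=0.0686, T=0.405, ωT=1.245659, cosh=1.881487, sinh=1.593736; start (x,ẋ)=(-0.030950, 0.507888) → end (x,ẋ)=(0.144470, 0.467604)
phase 3: p=0.4361, T=0.546, ωT=1.679332, cosh=2.774236, sinh=2.587738; start (x,ẋ)=(0.144470, 0.467604) → end (x,ẋ)=(0.020467, -1.023871)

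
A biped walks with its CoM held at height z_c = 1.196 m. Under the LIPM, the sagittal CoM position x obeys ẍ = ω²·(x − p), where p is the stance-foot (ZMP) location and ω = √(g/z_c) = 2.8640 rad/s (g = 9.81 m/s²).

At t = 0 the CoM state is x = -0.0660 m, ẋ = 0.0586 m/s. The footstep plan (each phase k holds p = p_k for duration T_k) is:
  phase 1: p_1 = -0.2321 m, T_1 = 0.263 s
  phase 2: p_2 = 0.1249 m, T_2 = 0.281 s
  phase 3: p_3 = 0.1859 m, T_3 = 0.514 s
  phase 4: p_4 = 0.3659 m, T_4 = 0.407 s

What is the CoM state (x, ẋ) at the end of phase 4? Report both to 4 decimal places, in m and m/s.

x = 0.2291, ẋ = -0.1921

phase 1: p=-0.2321, T=0.263, ωT=0.753232, cosh=1.297348, sinh=0.826505; start (x,ẋ)=(-0.066000, 0.058600) → end (x,ẋ)=(0.000301, 0.469202)
phase 2: p=0.1249, T=0.281, ωT=0.804784, cosh=1.341699, sinh=0.894514; start (x,ẋ)=(0.000301, 0.469202) → end (x,ẋ)=(0.104271, 0.310317)
phase 3: p=0.1859, T=0.514, ωT=1.472096, cosh=2.293902, sinh=2.064458; start (x,ẋ)=(0.104271, 0.310317) → end (x,ẋ)=(0.222337, 0.229198)
phase 4: p=0.3659, T=0.407, ωT=1.165648, cosh=1.759861, sinh=1.448140; start (x,ẋ)=(0.222337, 0.229198) → end (x,ẋ)=(0.229140, -0.192066)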